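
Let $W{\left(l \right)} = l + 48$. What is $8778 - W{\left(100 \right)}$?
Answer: $8630$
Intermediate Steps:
$W{\left(l \right)} = 48 + l$
$8778 - W{\left(100 \right)} = 8778 - \left(48 + 100\right) = 8778 - 148 = 8630$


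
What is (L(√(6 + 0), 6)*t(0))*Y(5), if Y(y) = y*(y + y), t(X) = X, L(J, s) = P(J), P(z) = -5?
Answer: 0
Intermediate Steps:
L(J, s) = -5
Y(y) = 2*y² (Y(y) = y*(2*y) = 2*y²)
(L(√(6 + 0), 6)*t(0))*Y(5) = (-5*0)*(2*5²) = 0*(2*25) = 0*50 = 0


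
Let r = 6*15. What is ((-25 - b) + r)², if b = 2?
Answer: 3969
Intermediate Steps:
r = 90
((-25 - b) + r)² = ((-25 - 1*2) + 90)² = ((-25 - 2) + 90)² = (-27 + 90)² = 63² = 3969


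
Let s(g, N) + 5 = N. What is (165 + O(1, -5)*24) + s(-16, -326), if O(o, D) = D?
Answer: -286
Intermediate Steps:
s(g, N) = -5 + N
(165 + O(1, -5)*24) + s(-16, -326) = (165 - 5*24) + (-5 - 326) = (165 - 120) - 331 = 45 - 331 = -286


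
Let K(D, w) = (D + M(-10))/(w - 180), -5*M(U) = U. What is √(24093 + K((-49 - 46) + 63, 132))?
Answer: √385498/4 ≈ 155.22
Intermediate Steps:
M(U) = -U/5
K(D, w) = (2 + D)/(-180 + w) (K(D, w) = (D - ⅕*(-10))/(w - 180) = (D + 2)/(-180 + w) = (2 + D)/(-180 + w))
√(24093 + K((-49 - 46) + 63, 132)) = √(24093 + (2 + ((-49 - 46) + 63))/(-180 + 132)) = √(24093 + (2 + (-95 + 63))/(-48)) = √(24093 - (2 - 32)/48) = √(24093 - 1/48*(-30)) = √(24093 + 5/8) = √(192749/8) = √385498/4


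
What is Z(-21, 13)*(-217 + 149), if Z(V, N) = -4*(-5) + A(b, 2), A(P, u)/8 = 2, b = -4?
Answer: -2448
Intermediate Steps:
A(P, u) = 16 (A(P, u) = 8*2 = 16)
Z(V, N) = 36 (Z(V, N) = -4*(-5) + 16 = 20 + 16 = 36)
Z(-21, 13)*(-217 + 149) = 36*(-217 + 149) = 36*(-68) = -2448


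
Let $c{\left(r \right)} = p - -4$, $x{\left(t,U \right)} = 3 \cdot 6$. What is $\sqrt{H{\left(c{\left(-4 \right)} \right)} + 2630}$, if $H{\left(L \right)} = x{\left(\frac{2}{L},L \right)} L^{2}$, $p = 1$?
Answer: $2 \sqrt{770} \approx 55.498$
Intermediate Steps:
$x{\left(t,U \right)} = 18$
$c{\left(r \right)} = 5$ ($c{\left(r \right)} = 1 - -4 = 1 + 4 = 5$)
$H{\left(L \right)} = 18 L^{2}$
$\sqrt{H{\left(c{\left(-4 \right)} \right)} + 2630} = \sqrt{18 \cdot 5^{2} + 2630} = \sqrt{18 \cdot 25 + 2630} = \sqrt{450 + 2630} = \sqrt{3080} = 2 \sqrt{770}$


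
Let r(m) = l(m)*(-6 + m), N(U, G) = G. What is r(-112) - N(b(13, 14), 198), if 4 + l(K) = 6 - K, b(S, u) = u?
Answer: -13650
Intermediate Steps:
l(K) = 2 - K (l(K) = -4 + (6 - K) = 2 - K)
r(m) = (-6 + m)*(2 - m) (r(m) = (2 - m)*(-6 + m) = (-6 + m)*(2 - m))
r(-112) - N(b(13, 14), 198) = -(-6 - 112)*(-2 - 112) - 1*198 = -1*(-118)*(-114) - 198 = -13452 - 198 = -13650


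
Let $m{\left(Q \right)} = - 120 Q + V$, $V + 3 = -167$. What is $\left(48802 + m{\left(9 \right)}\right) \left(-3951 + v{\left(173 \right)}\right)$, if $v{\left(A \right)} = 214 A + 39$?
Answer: $1574446720$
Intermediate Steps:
$V = -170$ ($V = -3 - 167 = -170$)
$m{\left(Q \right)} = -170 - 120 Q$ ($m{\left(Q \right)} = - 120 Q - 170 = -170 - 120 Q$)
$v{\left(A \right)} = 39 + 214 A$
$\left(48802 + m{\left(9 \right)}\right) \left(-3951 + v{\left(173 \right)}\right) = \left(48802 - 1250\right) \left(-3951 + \left(39 + 214 \cdot 173\right)\right) = \left(48802 - 1250\right) \left(-3951 + \left(39 + 37022\right)\right) = \left(48802 - 1250\right) \left(-3951 + 37061\right) = 47552 \cdot 33110 = 1574446720$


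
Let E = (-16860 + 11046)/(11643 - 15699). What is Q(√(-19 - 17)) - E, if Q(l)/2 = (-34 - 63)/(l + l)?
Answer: -969/676 + 97*I/6 ≈ -1.4334 + 16.167*I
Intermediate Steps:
Q(l) = -97/l (Q(l) = 2*((-34 - 63)/(l + l)) = 2*(-97*1/(2*l)) = 2*(-97/(2*l)) = -97/l)
E = 969/676 (E = -5814/(-4056) = -5814*(-1/4056) = 969/676 ≈ 1.4334)
Q(√(-19 - 17)) - E = -97/√(-19 - 17) - 1*969/676 = -97*(-I/6) - 969/676 = -(-97)*I/6 - 969/676 = 97*I/6 - 969/676 = -969/676 + 97*I/6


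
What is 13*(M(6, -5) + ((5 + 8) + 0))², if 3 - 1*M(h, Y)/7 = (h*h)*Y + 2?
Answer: 21299200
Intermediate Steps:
M(h, Y) = 7 - 7*Y*h² (M(h, Y) = 21 - 7*((h*h)*Y + 2) = 21 - 7*(h²*Y + 2) = 21 - 7*(Y*h² + 2) = 21 - 7*(2 + Y*h²) = 21 + (-14 - 7*Y*h²) = 7 - 7*Y*h²)
13*(M(6, -5) + ((5 + 8) + 0))² = 13*((7 - 7*(-5)*6²) + ((5 + 8) + 0))² = 13*((7 - 7*(-5)*36) + (13 + 0))² = 13*((7 + 1260) + 13)² = 13*(1267 + 13)² = 13*1280² = 13*1638400 = 21299200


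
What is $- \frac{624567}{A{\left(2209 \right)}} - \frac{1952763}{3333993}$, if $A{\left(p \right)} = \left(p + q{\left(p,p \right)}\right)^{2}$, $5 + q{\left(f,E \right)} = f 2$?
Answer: $- \frac{29237561932841}{48732846766604} \approx -0.59996$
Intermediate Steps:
$q{\left(f,E \right)} = -5 + 2 f$ ($q{\left(f,E \right)} = -5 + f 2 = -5 + 2 f$)
$A{\left(p \right)} = \left(-5 + 3 p\right)^{2}$ ($A{\left(p \right)} = \left(p + \left(-5 + 2 p\right)\right)^{2} = \left(-5 + 3 p\right)^{2}$)
$- \frac{624567}{A{\left(2209 \right)}} - \frac{1952763}{3333993} = - \frac{624567}{\left(-5 + 3 \cdot 2209\right)^{2}} - \frac{1952763}{3333993} = - \frac{624567}{\left(-5 + 6627\right)^{2}} - \frac{650921}{1111331} = - \frac{624567}{6622^{2}} - \frac{650921}{1111331} = - \frac{624567}{43850884} - \frac{650921}{1111331} = - \frac{29237561932841}{48732846766604}$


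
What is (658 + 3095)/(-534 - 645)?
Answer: -417/131 ≈ -3.1832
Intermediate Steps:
(658 + 3095)/(-534 - 645) = 3753/(-1179) = 3753*(-1/1179) = -417/131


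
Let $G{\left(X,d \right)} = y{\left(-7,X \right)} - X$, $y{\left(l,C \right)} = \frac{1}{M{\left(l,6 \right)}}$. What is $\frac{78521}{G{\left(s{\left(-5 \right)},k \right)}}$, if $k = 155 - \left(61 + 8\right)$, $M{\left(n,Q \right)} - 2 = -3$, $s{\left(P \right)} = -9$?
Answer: $\frac{78521}{8} \approx 9815.1$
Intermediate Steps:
$M{\left(n,Q \right)} = -1$ ($M{\left(n,Q \right)} = 2 - 3 = -1$)
$k = 86$ ($k = 155 - 69 = 86$)
$y{\left(l,C \right)} = -1$ ($y{\left(l,C \right)} = \frac{1}{-1} = -1$)
$G{\left(X,d \right)} = -1 - X$
$\frac{78521}{G{\left(s{\left(-5 \right)},k \right)}} = \frac{78521}{-1 - -9} = \frac{78521}{-1 + 9} = \frac{78521}{8}$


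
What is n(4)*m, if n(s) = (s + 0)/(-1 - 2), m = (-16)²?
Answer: -1024/3 ≈ -341.33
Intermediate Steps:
m = 256
n(s) = -s/3 (n(s) = s/(-3) = s*(-⅓) = -s/3)
n(4)*m = -⅓*4*256 = -4/3*256 = -1024/3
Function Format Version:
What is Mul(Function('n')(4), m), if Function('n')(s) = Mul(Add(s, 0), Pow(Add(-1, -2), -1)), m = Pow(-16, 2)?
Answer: Rational(-1024, 3) ≈ -341.33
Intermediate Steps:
m = 256
Function('n')(s) = Mul(Rational(-1, 3), s) (Function('n')(s) = Mul(s, Pow(-3, -1)) = Mul(s, Rational(-1, 3)) = Mul(Rational(-1, 3), s))
Mul(Function('n')(4), m) = Mul(Mul(Rational(-1, 3), 4), 256) = Mul(Rational(-4, 3), 256) = Rational(-1024, 3)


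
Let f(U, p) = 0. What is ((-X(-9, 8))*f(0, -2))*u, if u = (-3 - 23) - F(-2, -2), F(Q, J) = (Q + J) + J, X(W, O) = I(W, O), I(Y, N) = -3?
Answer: 0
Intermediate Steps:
X(W, O) = -3
F(Q, J) = Q + 2*J (F(Q, J) = (J + Q) + J = Q + 2*J)
u = -20 (u = (-3 - 23) - (-2 + 2*(-2)) = -26 - (-2 - 4) = -26 - 1*(-6) = -26 + 6 = -20)
((-X(-9, 8))*f(0, -2))*u = (-1*(-3)*0)*(-20) = (3*0)*(-20) = 0*(-20) = 0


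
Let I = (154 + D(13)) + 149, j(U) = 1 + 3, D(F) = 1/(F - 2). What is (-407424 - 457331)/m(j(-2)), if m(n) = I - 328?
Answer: 9512305/274 ≈ 34716.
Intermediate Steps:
D(F) = 1/(-2 + F)
j(U) = 4
I = 3334/11 (I = (154 + 1/(-2 + 13)) + 149 = (154 + 1/11) + 149 = 1695/11 + 149 = 3334/11 ≈ 303.09)
m(n) = -274/11 (m(n) = 3334/11 - 328 = -274/11)
(-407424 - 457331)/m(j(-2)) = (-407424 - 457331)/(-274/11) = -864755*(-11/274) = 9512305/274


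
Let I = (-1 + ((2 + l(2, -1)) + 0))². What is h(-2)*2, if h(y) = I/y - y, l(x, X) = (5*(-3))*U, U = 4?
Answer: -3477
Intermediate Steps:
l(x, X) = -60 (l(x, X) = (5*(-3))*4 = -15*4 = -60)
I = 3481 (I = (-1 + ((2 - 60) + 0))² = (-1 + (-58 + 0))² = (-1 - 58)² = (-59)² = 3481)
h(y) = -y + 3481/y (h(y) = 3481/y - y = -y + 3481/y)
h(-2)*2 = (-1*(-2) + 3481/(-2))*2 = (2 + 3481*(-½))*2 = (2 - 3481/2)*2 = -3477/2*2 = -3477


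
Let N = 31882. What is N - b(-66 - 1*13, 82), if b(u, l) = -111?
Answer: 31993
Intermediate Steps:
N - b(-66 - 1*13, 82) = 31882 - 1*(-111) = 31882 + 111 = 31993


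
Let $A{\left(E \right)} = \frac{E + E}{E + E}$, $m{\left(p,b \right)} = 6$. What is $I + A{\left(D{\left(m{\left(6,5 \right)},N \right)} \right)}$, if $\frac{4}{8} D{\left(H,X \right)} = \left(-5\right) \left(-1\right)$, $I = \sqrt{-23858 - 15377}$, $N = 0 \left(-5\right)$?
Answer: $1 + i \sqrt{39235} \approx 1.0 + 198.08 i$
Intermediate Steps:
$N = 0$
$I = i \sqrt{39235}$ ($I = \sqrt{-39235} = i \sqrt{39235} \approx 198.08 i$)
$D{\left(H,X \right)} = 10$ ($D{\left(H,X \right)} = 2 \left(\left(-5\right) \left(-1\right)\right) = 2 \cdot 5 = 10$)
$A{\left(E \right)} = 1$ ($A{\left(E \right)} = \frac{2 E}{2 E} = 2 E \frac{1}{2 E} = 1$)
$I + A{\left(D{\left(m{\left(6,5 \right)},N \right)} \right)} = i \sqrt{39235} + 1 = 1 + i \sqrt{39235}$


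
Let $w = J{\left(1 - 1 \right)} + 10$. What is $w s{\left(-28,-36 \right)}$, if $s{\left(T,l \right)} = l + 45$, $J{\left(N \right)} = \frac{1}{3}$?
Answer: $93$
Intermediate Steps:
$J{\left(N \right)} = \frac{1}{3}$
$s{\left(T,l \right)} = 45 + l$
$w = \frac{31}{3}$ ($w = \frac{1}{3} + 10 = \frac{31}{3} \approx 10.333$)
$w s{\left(-28,-36 \right)} = \frac{31 \left(45 - 36\right)}{3} = \frac{31}{3} \cdot 9 = 93$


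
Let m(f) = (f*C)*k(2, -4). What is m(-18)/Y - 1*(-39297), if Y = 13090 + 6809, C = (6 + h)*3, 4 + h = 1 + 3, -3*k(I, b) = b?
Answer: 28961873/737 ≈ 39297.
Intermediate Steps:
k(I, b) = -b/3
h = 0 (h = -4 + (1 + 3) = -4 + 4 = 0)
C = 18 (C = (6 + 0)*3 = 6*3 = 18)
Y = 19899
m(f) = 24*f (m(f) = (f*18)*(-⅓*(-4)) = (18*f)*(4/3) = 24*f)
m(-18)/Y - 1*(-39297) = (24*(-18))/19899 - 1*(-39297) = -432*1/19899 + 39297 = -16/737 + 39297 = 28961873/737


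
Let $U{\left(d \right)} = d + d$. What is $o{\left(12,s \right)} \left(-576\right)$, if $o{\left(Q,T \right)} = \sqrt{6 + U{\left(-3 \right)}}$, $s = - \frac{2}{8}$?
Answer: $0$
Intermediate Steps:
$U{\left(d \right)} = 2 d$
$s = - \frac{1}{4}$ ($s = \left(-2\right) \frac{1}{8} = - \frac{1}{4} \approx -0.25$)
$o{\left(Q,T \right)} = 0$ ($o{\left(Q,T \right)} = \sqrt{6 + 2 \left(-3\right)} = \sqrt{6 - 6} = \sqrt{0} = 0$)
$o{\left(12,s \right)} \left(-576\right) = 0 \left(-576\right) = 0$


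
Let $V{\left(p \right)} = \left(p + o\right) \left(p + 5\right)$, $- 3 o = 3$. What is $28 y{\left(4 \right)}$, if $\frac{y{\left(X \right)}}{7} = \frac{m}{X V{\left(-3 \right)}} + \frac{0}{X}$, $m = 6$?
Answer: $- \frac{147}{4} \approx -36.75$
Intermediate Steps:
$o = -1$ ($o = \left(- \frac{1}{3}\right) 3 = -1$)
$V{\left(p \right)} = \left(-1 + p\right) \left(5 + p\right)$ ($V{\left(p \right)} = \left(p - 1\right) \left(p + 5\right) = \left(-1 + p\right) \left(5 + p\right)$)
$y{\left(X \right)} = - \frac{21}{4 X}$ ($y{\left(X \right)} = 7 \left(\frac{6}{X \left(-5 + \left(-3\right)^{2} + 4 \left(-3\right)\right)} + \frac{0}{X}\right) = 7 \left(\frac{6}{X \left(-5 + 9 - 12\right)} + 0\right) = 7 \left(\frac{6}{X \left(-8\right)} + 0\right) = 7 \left(\frac{6}{\left(-8\right) X} + 0\right) = 7 \left(6 \left(- \frac{1}{8 X}\right) + 0\right) = 7 \left(- \frac{3}{4 X} + 0\right) = 7 \left(- \frac{3}{4 X}\right) = - \frac{21}{4 X}$)
$28 y{\left(4 \right)} = 28 \left(- \frac{21}{4 \cdot 4}\right) = 28 \left(\left(- \frac{21}{4}\right) \frac{1}{4}\right) = 28 \left(- \frac{21}{16}\right) = - \frac{147}{4}$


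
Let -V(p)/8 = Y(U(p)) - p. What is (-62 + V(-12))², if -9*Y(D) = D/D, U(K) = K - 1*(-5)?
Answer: 1999396/81 ≈ 24684.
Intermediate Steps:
U(K) = 5 + K (U(K) = K + 5 = 5 + K)
Y(D) = -⅑ (Y(D) = -D/(9*D) = -⅑*1 = -⅑)
V(p) = 8/9 + 8*p (V(p) = -8*(-⅑ - p) = 8/9 + 8*p)
(-62 + V(-12))² = (-62 + (8/9 + 8*(-12)))² = (-62 + (8/9 - 96))² = (-62 - 856/9)² = (-1414/9)² = 1999396/81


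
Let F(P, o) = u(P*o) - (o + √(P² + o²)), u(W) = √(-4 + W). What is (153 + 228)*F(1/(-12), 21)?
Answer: -8001 - 127*√63505/4 + 381*I*√23/2 ≈ -16002.0 + 913.61*I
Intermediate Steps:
F(P, o) = √(-4 + P*o) - o - √(P² + o²) (F(P, o) = √(-4 + P*o) - (o + √(P² + o²)) = √(-4 + P*o) + (-o - √(P² + o²)) = √(-4 + P*o) - o - √(P² + o²))
(153 + 228)*F(1/(-12), 21) = (153 + 228)*(√(-4 + 21/(-12)) - 1*21 - √((1/(-12))² + 21²)) = 381*(√(-4 - 1/12*21) - 21 - √((-1/12)² + 441)) = 381*(√(-4 - 7/4) - 21 - √(1/144 + 441)) = 381*(√(-23/4) - 21 - √(63505/144)) = 381*(I*√23/2 - 21 - √63505/12) = 381*(-21 - √63505/12 + I*√23/2) = -8001 - 127*√63505/4 + 381*I*√23/2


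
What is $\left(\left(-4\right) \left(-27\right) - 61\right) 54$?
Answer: $2538$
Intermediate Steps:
$\left(\left(-4\right) \left(-27\right) - 61\right) 54 = \left(108 - 61\right) 54 = 47 \cdot 54 = 2538$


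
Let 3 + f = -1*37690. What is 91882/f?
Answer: -91882/37693 ≈ -2.4376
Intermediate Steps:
f = -37693 (f = -3 - 1*37690 = -3 - 37690 = -37693)
91882/f = 91882/(-37693) = 91882*(-1/37693) = -91882/37693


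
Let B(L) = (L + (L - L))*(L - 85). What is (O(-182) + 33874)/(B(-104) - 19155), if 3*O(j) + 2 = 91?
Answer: 101711/1503 ≈ 67.672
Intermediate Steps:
O(j) = 89/3 (O(j) = -2/3 + (1/3)*91 = -2/3 + 91/3 = 89/3)
B(L) = L*(-85 + L) (B(L) = (L + 0)*(-85 + L) = L*(-85 + L))
(O(-182) + 33874)/(B(-104) - 19155) = (89/3 + 33874)/(-104*(-85 - 104) - 19155) = 101711/(3*(-104*(-189) - 19155)) = 101711/(3*(19656 - 19155)) = (101711/3)/501 = (101711/3)*(1/501) = 101711/1503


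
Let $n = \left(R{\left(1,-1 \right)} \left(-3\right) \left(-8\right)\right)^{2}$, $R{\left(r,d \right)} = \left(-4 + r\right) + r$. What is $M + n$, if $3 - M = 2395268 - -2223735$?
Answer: $-4616696$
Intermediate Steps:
$R{\left(r,d \right)} = -4 + 2 r$
$M = -4619000$ ($M = 3 - \left(2395268 - -2223735\right) = 3 - \left(2395268 + 2223735\right) = 3 - 4619003 = -4619000$)
$n = 2304$ ($n = \left(\left(-4 + 2 \cdot 1\right) \left(-3\right) \left(-8\right)\right)^{2} = \left(\left(-4 + 2\right) \left(-3\right) \left(-8\right)\right)^{2} = \left(\left(-2\right) \left(-3\right) \left(-8\right)\right)^{2} = \left(6 \left(-8\right)\right)^{2} = \left(-48\right)^{2} = 2304$)
$M + n = -4619000 + 2304 = -4616696$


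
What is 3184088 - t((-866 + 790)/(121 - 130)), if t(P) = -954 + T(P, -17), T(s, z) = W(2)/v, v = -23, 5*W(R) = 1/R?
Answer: 732559661/230 ≈ 3.1850e+6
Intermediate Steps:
W(R) = 1/(5*R) (W(R) = (1/R)/5 = 1/(5*R))
T(s, z) = -1/230 (T(s, z) = ((1/5)/2)/(-23) = ((1/5)*(1/2))*(-1/23) = (1/10)*(-1/23) = -1/230)
t(P) = -219421/230 (t(P) = -954 - 1/230 = -219421/230)
3184088 - t((-866 + 790)/(121 - 130)) = 3184088 - 1*(-219421/230) = 3184088 + 219421/230 = 732559661/230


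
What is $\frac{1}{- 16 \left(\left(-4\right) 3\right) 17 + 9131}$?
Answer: $\frac{1}{12395} \approx 8.0678 \cdot 10^{-5}$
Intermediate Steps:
$\frac{1}{- 16 \left(\left(-4\right) 3\right) 17 + 9131} = \frac{1}{\left(-16\right) \left(-12\right) 17 + 9131} = \frac{1}{192 \cdot 17 + 9131} = \frac{1}{3264 + 9131} = \frac{1}{12395}$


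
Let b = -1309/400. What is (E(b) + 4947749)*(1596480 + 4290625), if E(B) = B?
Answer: 2330231888887511/80 ≈ 2.9128e+13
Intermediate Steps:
b = -1309/400 (b = -1309*1/400 = -1309/400 ≈ -3.2725)
(E(b) + 4947749)*(1596480 + 4290625) = (-1309/400 + 4947749)*(1596480 + 4290625) = (1979098291/400)*5887105 = 2330231888887511/80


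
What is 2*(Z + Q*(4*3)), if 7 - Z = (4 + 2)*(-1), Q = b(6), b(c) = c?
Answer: 170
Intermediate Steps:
Q = 6
Z = 13 (Z = 7 - (4 + 2)*(-1) = 7 - 6*(-1) = 7 - 1*(-6) = 7 + 6 = 13)
2*(Z + Q*(4*3)) = 2*(13 + 6*(4*3)) = 2*(13 + 6*12) = 2*(13 + 72) = 2*85 = 170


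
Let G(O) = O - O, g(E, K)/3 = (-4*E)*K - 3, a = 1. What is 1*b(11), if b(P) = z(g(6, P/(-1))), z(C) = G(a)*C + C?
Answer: 783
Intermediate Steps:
g(E, K) = -9 - 12*E*K (g(E, K) = 3*((-4*E)*K - 3) = 3*(-4*E*K - 3) = 3*(-3 - 4*E*K) = -9 - 12*E*K)
G(O) = 0
z(C) = C (z(C) = 0*C + C = 0 + C = C)
b(P) = -9 + 72*P (b(P) = -9 - 12*6*P/(-1) = -9 - 12*6*P*(-1) = -9 - 12*6*(-P) = -9 + 72*P)
1*b(11) = 1*(-9 + 72*11) = 1*(-9 + 792) = 1*783 = 783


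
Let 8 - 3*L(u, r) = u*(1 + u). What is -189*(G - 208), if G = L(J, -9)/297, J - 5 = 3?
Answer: 1297744/33 ≈ 39326.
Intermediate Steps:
J = 8 (J = 5 + 3 = 8)
L(u, r) = 8/3 - u*(1 + u)/3
G = -64/891 (G = (8/3 - ⅓*8 - ⅓*8²)/297 = (8/3 - 8/3 - ⅓*64)*(1/297) = (8/3 - 8/3 - 64/3)*(1/297) = -64/3*1/297 = -64/891 ≈ -0.071829)
-189*(G - 208) = -189*(-64/891 - 208) = -189*(-185392/891) = 1297744/33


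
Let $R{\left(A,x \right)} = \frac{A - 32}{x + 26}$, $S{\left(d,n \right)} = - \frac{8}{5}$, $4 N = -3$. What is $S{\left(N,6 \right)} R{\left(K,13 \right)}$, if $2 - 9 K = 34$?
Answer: $\frac{512}{351} \approx 1.4587$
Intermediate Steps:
$N = - \frac{3}{4}$ ($N = \frac{1}{4} \left(-3\right) = - \frac{3}{4} \approx -0.75$)
$K = - \frac{32}{9}$ ($K = \frac{2}{9} - \frac{34}{9} = - \frac{32}{9} \approx -3.5556$)
$S{\left(d,n \right)} = - \frac{8}{5}$ ($S{\left(d,n \right)} = \left(-8\right) \frac{1}{5} = - \frac{8}{5}$)
$R{\left(A,x \right)} = \frac{-32 + A}{26 + x}$
$S{\left(N,6 \right)} R{\left(K,13 \right)} = - \frac{8 \frac{-32 - \frac{32}{9}}{26 + 13}}{5} = - \frac{8 \cdot \frac{1}{39} \left(- \frac{320}{9}\right)}{5} = \left(- \frac{8}{5}\right) \left(- \frac{320}{351}\right) = \frac{512}{351}$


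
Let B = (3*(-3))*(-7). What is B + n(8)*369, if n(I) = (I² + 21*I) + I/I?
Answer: 86040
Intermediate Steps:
B = 63 (B = -9*(-7) = 63)
n(I) = 1 + I² + 21*I (n(I) = (I² + 21*I) + 1 = 1 + I² + 21*I)
B + n(8)*369 = 63 + (1 + 8² + 21*8)*369 = 63 + (1 + 64 + 168)*369 = 63 + 233*369 = 63 + 85977 = 86040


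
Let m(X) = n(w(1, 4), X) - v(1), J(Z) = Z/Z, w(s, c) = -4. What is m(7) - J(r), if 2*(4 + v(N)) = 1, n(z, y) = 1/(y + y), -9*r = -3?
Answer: 18/7 ≈ 2.5714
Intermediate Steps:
r = 1/3 (r = -1/9*(-3) = 1/3 ≈ 0.33333)
J(Z) = 1
n(z, y) = 1/(2*y)
v(N) = -7/2 (v(N) = -4 + (1/2)*1 = -4 + 1/2 = -7/2)
m(X) = 7/2 + 1/(2*X) (m(X) = 1/(2*X) - 1*(-7/2) = 1/(2*X) + 7/2 = 7/2 + 1/(2*X))
m(7) - J(r) = (1/2)*(1 + 7*7)/7 - 1*1 = (1/2)*(1/7)*(1 + 49) - 1 = (1/2)*(1/7)*50 - 1 = 25/7 - 1 = 18/7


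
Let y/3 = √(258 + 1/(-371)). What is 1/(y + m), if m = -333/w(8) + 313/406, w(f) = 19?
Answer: 52843237342/6437655270031 + 25502484*√35511007/6437655270031 ≈ 0.031815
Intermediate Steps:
y = 3*√35511007/371 (y = 3*√(258 + 1/(-371)) = 3*√(258 - 1/371) = 3*√(95717/371) = 3*(√35511007/371) = 3*√35511007/371 ≈ 48.187)
m = -129251/7714 (m = -333/19 + 313/406 = -129251/7714 ≈ -16.755)
1/(y + m) = 1/(3*√35511007/371 - 129251/7714) = 1/(-129251/7714 + 3*√35511007/371)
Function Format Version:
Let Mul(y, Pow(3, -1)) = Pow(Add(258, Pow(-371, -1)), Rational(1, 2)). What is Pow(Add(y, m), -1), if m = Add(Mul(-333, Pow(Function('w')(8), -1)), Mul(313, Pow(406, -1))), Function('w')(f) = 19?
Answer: Add(Rational(52843237342, 6437655270031), Mul(Rational(25502484, 6437655270031), Pow(35511007, Rational(1, 2)))) ≈ 0.031815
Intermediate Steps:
y = Mul(Rational(3, 371), Pow(35511007, Rational(1, 2))) (y = Mul(3, Pow(Add(258, Pow(-371, -1)), Rational(1, 2))) = Mul(3, Pow(Add(258, Rational(-1, 371)), Rational(1, 2))) = Mul(3, Pow(Rational(95717, 371), Rational(1, 2))) = Mul(3, Mul(Rational(1, 371), Pow(35511007, Rational(1, 2)))) = Mul(Rational(3, 371), Pow(35511007, Rational(1, 2))) ≈ 48.187)
m = Rational(-129251, 7714) (m = Add(Mul(-333, Pow(19, -1)), Mul(313, Pow(406, -1))) = Add(Mul(-333, Rational(1, 19)), Mul(313, Rational(1, 406))) = Add(Rational(-333, 19), Rational(313, 406)) = Rational(-129251, 7714) ≈ -16.755)
Pow(Add(y, m), -1) = Pow(Add(Mul(Rational(3, 371), Pow(35511007, Rational(1, 2))), Rational(-129251, 7714)), -1) = Pow(Add(Rational(-129251, 7714), Mul(Rational(3, 371), Pow(35511007, Rational(1, 2)))), -1)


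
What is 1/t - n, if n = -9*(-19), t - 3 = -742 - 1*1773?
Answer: -429553/2512 ≈ -171.00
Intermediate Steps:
t = -2512 (t = 3 + (-742 - 1*1773) = 3 + (-742 - 1773) = 3 - 2515 = -2512)
n = 171
1/t - n = 1/(-2512) - 1*171 = -1/2512 - 171 = -429553/2512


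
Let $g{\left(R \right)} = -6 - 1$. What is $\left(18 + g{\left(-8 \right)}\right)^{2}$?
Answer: $121$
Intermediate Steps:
$g{\left(R \right)} = -7$ ($g{\left(R \right)} = -6 - 1 = -7$)
$\left(18 + g{\left(-8 \right)}\right)^{2} = \left(18 - 7\right)^{2} = 11^{2} = 121$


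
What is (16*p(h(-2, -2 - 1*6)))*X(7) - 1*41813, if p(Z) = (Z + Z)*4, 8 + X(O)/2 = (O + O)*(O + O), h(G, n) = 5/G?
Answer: -162133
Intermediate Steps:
X(O) = -16 + 8*O**2 (X(O) = -16 + 2*((O + O)*(O + O)) = -16 + 2*((2*O)*(2*O)) = -16 + 2*(4*O**2) = -16 + 8*O**2)
p(Z) = 8*Z (p(Z) = (2*Z)*4 = 8*Z)
(16*p(h(-2, -2 - 1*6)))*X(7) - 1*41813 = (16*(8*(5/(-2))))*(-16 + 8*7**2) - 1*41813 = (16*(8*(5*(-1/2))))*(-16 + 8*49) - 41813 = (16*(8*(-5/2)))*(-16 + 392) - 41813 = (16*(-20))*376 - 41813 = -320*376 - 41813 = -120320 - 41813 = -162133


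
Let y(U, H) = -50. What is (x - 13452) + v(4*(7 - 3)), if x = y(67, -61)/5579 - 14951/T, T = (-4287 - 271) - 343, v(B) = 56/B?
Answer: -735269703905/54685358 ≈ -13445.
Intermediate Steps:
T = -4901 (T = -4558 - 343 = -4901)
x = 83166579/27342679 (x = -50/5579 - 14951/(-4901) = -50*1/5579 - 14951*(-1/4901) = -50/5579 + 14951/4901 = 83166579/27342679 ≈ 3.0416)
(x - 13452) + v(4*(7 - 3)) = (83166579/27342679 - 13452) + 56/((4*(7 - 3))) = -367730551329/27342679 + 56/((4*4)) = -367730551329/27342679 + 56/16 = -367730551329/27342679 + 56*(1/16) = -367730551329/27342679 + 7/2 = -735269703905/54685358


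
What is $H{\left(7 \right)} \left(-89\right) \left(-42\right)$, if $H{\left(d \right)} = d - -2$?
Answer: $33642$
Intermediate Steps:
$H{\left(d \right)} = 2 + d$ ($H{\left(d \right)} = d + 2 = 2 + d$)
$H{\left(7 \right)} \left(-89\right) \left(-42\right) = \left(2 + 7\right) \left(-89\right) \left(-42\right) = 9 \left(-89\right) \left(-42\right) = \left(-801\right) \left(-42\right) = 33642$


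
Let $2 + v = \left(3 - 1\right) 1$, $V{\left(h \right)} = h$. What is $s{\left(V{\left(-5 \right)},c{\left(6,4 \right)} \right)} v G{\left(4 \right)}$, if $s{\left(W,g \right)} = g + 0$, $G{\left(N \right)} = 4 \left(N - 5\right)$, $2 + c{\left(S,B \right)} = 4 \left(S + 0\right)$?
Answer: $0$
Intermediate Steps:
$c{\left(S,B \right)} = -2 + 4 S$ ($c{\left(S,B \right)} = -2 + 4 \left(S + 0\right) = -2 + 4 S$)
$v = 0$ ($v = -2 + \left(3 - 1\right) 1 = -2 + 2 \cdot 1 = -2 + 2 = 0$)
$G{\left(N \right)} = -20 + 4 N$ ($G{\left(N \right)} = 4 \left(-5 + N\right) = -20 + 4 N$)
$s{\left(W,g \right)} = g$
$s{\left(V{\left(-5 \right)},c{\left(6,4 \right)} \right)} v G{\left(4 \right)} = \left(-2 + 4 \cdot 6\right) 0 \left(-20 + 4 \cdot 4\right) = \left(-2 + 24\right) 0 \left(-20 + 16\right) = 22 \cdot 0 \left(-4\right) = 0 \left(-4\right) = 0$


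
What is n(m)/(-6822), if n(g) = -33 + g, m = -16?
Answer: 49/6822 ≈ 0.0071826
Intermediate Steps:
n(m)/(-6822) = (-33 - 16)/(-6822) = -49*(-1/6822) = 49/6822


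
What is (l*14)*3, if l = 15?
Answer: 630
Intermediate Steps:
(l*14)*3 = (15*14)*3 = 210*3 = 630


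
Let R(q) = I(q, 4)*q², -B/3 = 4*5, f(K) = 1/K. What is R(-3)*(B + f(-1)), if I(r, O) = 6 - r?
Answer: -4941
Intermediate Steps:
B = -60 (B = -12*5 = -3*20 = -60)
R(q) = q²*(6 - q) (R(q) = (6 - q)*q² = q²*(6 - q))
R(-3)*(B + f(-1)) = ((-3)²*(6 - 1*(-3)))*(-60 + 1/(-1)) = (9*(6 + 3))*(-60 - 1) = (9*9)*(-61) = 81*(-61) = -4941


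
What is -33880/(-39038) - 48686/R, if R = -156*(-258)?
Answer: -134250457/392800356 ≈ -0.34178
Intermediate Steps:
R = 40248
-33880/(-39038) - 48686/R = -33880/(-39038) - 48686/40248 = -33880*(-1/39038) - 48686*1/40248 = 16940/19519 - 24343/20124 = -134250457/392800356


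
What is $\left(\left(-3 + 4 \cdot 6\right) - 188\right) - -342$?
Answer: $175$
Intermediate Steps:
$\left(\left(-3 + 4 \cdot 6\right) - 188\right) - -342 = \left(\left(-3 + 24\right) - 188\right) + 342 = \left(21 - 188\right) + 342 = -167 + 342 = 175$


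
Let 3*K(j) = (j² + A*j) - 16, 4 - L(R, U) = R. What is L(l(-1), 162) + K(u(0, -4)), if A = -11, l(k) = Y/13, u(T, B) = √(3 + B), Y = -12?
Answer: -29/39 - 11*I/3 ≈ -0.74359 - 3.6667*I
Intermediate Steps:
l(k) = -12/13
L(R, U) = 4 - R
K(j) = -16/3 - 11*j/3 + j²/3 (K(j) = ((j² - 11*j) - 16)/3 = (-16 + j² - 11*j)/3 = -16/3 - 11*j/3 + j²/3)
L(l(-1), 162) + K(u(0, -4)) = (4 - 1*(-12/13)) + (-16/3 - 11*√(3 - 4)/3 + (√(3 - 4))²/3) = (4 + 12/13) + (-16/3 - 11*I/3 + (√(-1))²/3) = 64/13 + (-16/3 - 11*I/3 + I²/3) = 64/13 + (-16/3 - 11*I/3 + (⅓)*(-1)) = 64/13 + (-16/3 - 11*I/3 - ⅓) = 64/13 + (-17/3 - 11*I/3) = -29/39 - 11*I/3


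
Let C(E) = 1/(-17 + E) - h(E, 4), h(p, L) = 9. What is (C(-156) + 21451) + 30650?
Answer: 9011915/173 ≈ 52092.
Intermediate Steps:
C(E) = -9 + 1/(-17 + E) (C(E) = 1/(-17 + E) - 1*9 = 1/(-17 + E) - 9 = -9 + 1/(-17 + E))
(C(-156) + 21451) + 30650 = ((154 - 9*(-156))/(-17 - 156) + 21451) + 30650 = ((154 + 1404)/(-173) + 21451) + 30650 = (-1/173*1558 + 21451) + 30650 = (-1558/173 + 21451) + 30650 = 3709465/173 + 30650 = 9011915/173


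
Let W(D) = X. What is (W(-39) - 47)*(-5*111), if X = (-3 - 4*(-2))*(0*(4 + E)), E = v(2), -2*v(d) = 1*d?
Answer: 26085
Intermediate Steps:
v(d) = -d/2
E = -1 (E = -½*2 = -1)
X = 0 (X = (-3 - 4*(-2))*(0*(4 - 1)) = (-3 + 8)*(0*3) = 5*0 = 0)
W(D) = 0
(W(-39) - 47)*(-5*111) = (0 - 47)*(-5*111) = -47*(-555) = 26085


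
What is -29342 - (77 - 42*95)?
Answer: -25429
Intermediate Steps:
-29342 - (77 - 42*95) = -29342 - (77 - 3990) = -29342 - 1*(-3913) = -29342 + 3913 = -25429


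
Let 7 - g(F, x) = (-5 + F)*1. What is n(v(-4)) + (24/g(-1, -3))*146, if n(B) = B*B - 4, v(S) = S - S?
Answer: 3452/13 ≈ 265.54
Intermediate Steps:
g(F, x) = 12 - F (g(F, x) = 7 - (-5 + F) = 7 + (5 - F) = 12 - F)
v(S) = 0
n(B) = -4 + B² (n(B) = B² - 4 = -4 + B²)
n(v(-4)) + (24/g(-1, -3))*146 = (-4 + 0²) + (24/(12 - 1*(-1)))*146 = (-4 + 0) + (24/(12 + 1))*146 = -4 + (24/13)*146 = -4 + 3504/13 = 3452/13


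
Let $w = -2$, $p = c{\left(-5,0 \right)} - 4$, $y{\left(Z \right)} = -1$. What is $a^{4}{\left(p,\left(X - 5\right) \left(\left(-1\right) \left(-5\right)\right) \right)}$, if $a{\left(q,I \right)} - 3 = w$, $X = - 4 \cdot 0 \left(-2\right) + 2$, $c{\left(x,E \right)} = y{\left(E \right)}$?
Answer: $1$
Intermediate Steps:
$c{\left(x,E \right)} = -1$
$X = 2$ ($X = \left(-4\right) 0 + 2 = 0 + 2 = 2$)
$p = -5$ ($p = -1 - 4 = -5$)
$a{\left(q,I \right)} = 1$ ($a{\left(q,I \right)} = 3 - 2 = 1$)
$a^{4}{\left(p,\left(X - 5\right) \left(\left(-1\right) \left(-5\right)\right) \right)} = 1^{4} = 1$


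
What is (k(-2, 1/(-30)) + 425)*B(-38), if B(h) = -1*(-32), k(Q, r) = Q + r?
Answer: 203024/15 ≈ 13535.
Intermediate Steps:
B(h) = 32
(k(-2, 1/(-30)) + 425)*B(-38) = ((-2 + 1/(-30)) + 425)*32 = ((-2 - 1/30) + 425)*32 = (-61/30 + 425)*32 = (12689/30)*32 = 203024/15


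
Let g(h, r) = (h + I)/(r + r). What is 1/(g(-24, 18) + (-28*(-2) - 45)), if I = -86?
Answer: 18/143 ≈ 0.12587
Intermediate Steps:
g(h, r) = (-86 + h)/(2*r) (g(h, r) = (h - 86)/(r + r) = (-86 + h)/((2*r)) = (-86 + h)*(1/(2*r)) = (-86 + h)/(2*r))
1/(g(-24, 18) + (-28*(-2) - 45)) = 1/((½)*(-86 - 24)/18 + (-28*(-2) - 45)) = 1/((½)*(1/18)*(-110) + (56 - 45)) = 1/(-55/18 + 11) = 1/(143/18) = 18/143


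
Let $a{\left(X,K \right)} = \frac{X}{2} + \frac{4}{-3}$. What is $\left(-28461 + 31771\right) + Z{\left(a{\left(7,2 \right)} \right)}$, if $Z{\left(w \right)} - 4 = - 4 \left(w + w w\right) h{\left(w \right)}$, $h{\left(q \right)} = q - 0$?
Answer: $\frac{175745}{54} \approx 3254.5$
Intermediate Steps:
$h{\left(q \right)} = q$ ($h{\left(q \right)} = q + 0 = q$)
$a{\left(X,K \right)} = - \frac{4}{3} + \frac{X}{2}$ ($a{\left(X,K \right)} = X \frac{1}{2} + 4 \left(- \frac{1}{3}\right) = \frac{X}{2} - \frac{4}{3} = - \frac{4}{3} + \frac{X}{2}$)
$Z{\left(w \right)} = 4 + w \left(- 4 w - 4 w^{2}\right)$ ($Z{\left(w \right)} = 4 + - 4 \left(w + w w\right) w = 4 + - 4 \left(w + w^{2}\right) w = 4 + \left(- 4 w - 4 w^{2}\right) w = 4 + w \left(- 4 w - 4 w^{2}\right)$)
$\left(-28461 + 31771\right) + Z{\left(a{\left(7,2 \right)} \right)} = \left(-28461 + 31771\right) - \left(-4 + 4 \left(- \frac{4}{3} + \frac{1}{2} \cdot 7\right)^{2} + 4 \left(- \frac{4}{3} + \frac{1}{2} \cdot 7\right)^{3}\right) = 3310 - \left(-4 + 4 \left(- \frac{4}{3} + \frac{7}{2}\right)^{2} + 4 \left(- \frac{4}{3} + \frac{7}{2}\right)^{3}\right) = 3310 - \left(-4 + \frac{169}{9} + \frac{2197}{54}\right) = 3310 - \frac{2995}{54} = \frac{175745}{54}$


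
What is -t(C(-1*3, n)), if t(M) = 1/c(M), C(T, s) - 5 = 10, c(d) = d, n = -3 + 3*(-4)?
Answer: -1/15 ≈ -0.066667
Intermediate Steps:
n = -15 (n = -3 - 12 = -15)
C(T, s) = 15 (C(T, s) = 5 + 10 = 15)
t(M) = 1/M
-t(C(-1*3, n)) = -1/15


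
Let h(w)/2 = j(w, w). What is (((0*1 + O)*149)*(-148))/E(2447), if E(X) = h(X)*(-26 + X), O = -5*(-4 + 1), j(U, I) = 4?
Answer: -27565/1614 ≈ -17.079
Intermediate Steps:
O = 15 (O = -5*(-3) = 15)
h(w) = 8 (h(w) = 2*4 = 8)
E(X) = -208 + 8*X (E(X) = 8*(-26 + X) = -208 + 8*X)
(((0*1 + O)*149)*(-148))/E(2447) = (((0*1 + 15)*149)*(-148))/(-208 + 8*2447) = (((0 + 15)*149)*(-148))/(-208 + 19576) = ((15*149)*(-148))/19368 = (2235*(-148))*(1/19368) = -330780*1/19368 = -27565/1614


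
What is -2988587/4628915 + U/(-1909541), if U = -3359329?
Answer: 9843218989468/8839102978015 ≈ 1.1136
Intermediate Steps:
-2988587/4628915 + U/(-1909541) = -2988587/4628915 - 3359329/(-1909541) = -2988587*1/4628915 - 3359329*(-1/1909541) = -2988587/4628915 + 3359329/1909541 = 9843218989468/8839102978015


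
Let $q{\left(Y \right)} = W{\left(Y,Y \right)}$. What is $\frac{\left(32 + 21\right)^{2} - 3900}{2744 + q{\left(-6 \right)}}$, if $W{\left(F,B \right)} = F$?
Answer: $- \frac{1091}{2738} \approx -0.39847$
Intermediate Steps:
$q{\left(Y \right)} = Y$
$\frac{\left(32 + 21\right)^{2} - 3900}{2744 + q{\left(-6 \right)}} = \frac{\left(32 + 21\right)^{2} - 3900}{2744 - 6} = \frac{53^{2} - 3900}{2738} = \left(2809 - 3900\right) \frac{1}{2738} = \left(-1091\right) \frac{1}{2738} = - \frac{1091}{2738}$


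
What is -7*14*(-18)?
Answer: 1764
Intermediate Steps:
-7*14*(-18) = -98*(-18) = 1764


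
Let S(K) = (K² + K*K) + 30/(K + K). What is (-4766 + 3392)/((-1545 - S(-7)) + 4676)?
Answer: -1603/3541 ≈ -0.45270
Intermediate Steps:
S(K) = 2*K² + 15/K (S(K) = (K² + K²) + 30/((2*K)) = 2*K² + 30*(1/(2*K)) = 2*K² + 15/K)
(-4766 + 3392)/((-1545 - S(-7)) + 4676) = (-4766 + 3392)/((-1545 - (15 + 2*(-7)³)/(-7)) + 4676) = -1374/((-1545 - (-1)*(15 + 2*(-343))/7) + 4676) = -1374/((-1545 - (-1)*(15 - 686)/7) + 4676) = -1374/((-1545 - (-1)*(-671)/7) + 4676) = -1374/((-1545 - 1*671/7) + 4676) = -1374/((-1545 - 671/7) + 4676) = -1374/(-11486/7 + 4676) = -1374/21246/7 = -1374*7/21246 = -1603/3541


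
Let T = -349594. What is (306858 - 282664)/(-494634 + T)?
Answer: -12097/422114 ≈ -0.028658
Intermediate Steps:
(306858 - 282664)/(-494634 + T) = (306858 - 282664)/(-494634 - 349594) = 24194/(-844228) = 24194*(-1/844228) = -12097/422114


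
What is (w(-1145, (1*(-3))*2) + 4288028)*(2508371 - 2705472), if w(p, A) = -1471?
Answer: -844884671257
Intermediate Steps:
(w(-1145, (1*(-3))*2) + 4288028)*(2508371 - 2705472) = (-1471 + 4288028)*(2508371 - 2705472) = 4286557*(-197101) = -844884671257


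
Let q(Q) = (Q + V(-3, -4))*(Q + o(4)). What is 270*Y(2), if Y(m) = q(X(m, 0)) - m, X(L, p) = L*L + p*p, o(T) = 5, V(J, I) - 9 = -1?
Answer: 28620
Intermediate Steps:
V(J, I) = 8 (V(J, I) = 9 - 1 = 8)
X(L, p) = L² + p²
q(Q) = (5 + Q)*(8 + Q) (q(Q) = (Q + 8)*(Q + 5) = (8 + Q)*(5 + Q) = (5 + Q)*(8 + Q))
Y(m) = 40 + m⁴ - m + 13*m² (Y(m) = (40 + (m² + 0²)² + 13*(m² + 0²)) - m = (40 + (m² + 0)² + 13*(m² + 0)) - m = (40 + (m²)² + 13*m²) - m = (40 + m⁴ + 13*m²) - m = 40 + m⁴ - m + 13*m²)
270*Y(2) = 270*(40 + 2⁴ - 1*2 + 13*2²) = 270*(40 + 16 - 2 + 13*4) = 270*(40 + 16 - 2 + 52) = 270*106 = 28620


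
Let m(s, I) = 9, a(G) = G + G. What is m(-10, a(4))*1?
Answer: 9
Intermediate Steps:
a(G) = 2*G
m(-10, a(4))*1 = 9*1 = 9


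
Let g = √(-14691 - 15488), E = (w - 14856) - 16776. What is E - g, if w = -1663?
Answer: -33295 - I*√30179 ≈ -33295.0 - 173.72*I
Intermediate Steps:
E = -33295 (E = (-1663 - 14856) - 16776 = -16519 - 16776 = -33295)
g = I*√30179 (g = √(-30179) = I*√30179 ≈ 173.72*I)
E - g = -33295 - I*√30179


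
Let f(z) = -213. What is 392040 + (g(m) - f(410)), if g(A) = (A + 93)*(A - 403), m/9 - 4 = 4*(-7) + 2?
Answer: 455358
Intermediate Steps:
m = -198 (m = 36 + 9*(4*(-7) + 2) = 36 + 9*(-28 + 2) = 36 + 9*(-26) = 36 - 234 = -198)
g(A) = (-403 + A)*(93 + A) (g(A) = (93 + A)*(-403 + A) = (-403 + A)*(93 + A))
392040 + (g(m) - f(410)) = 392040 + ((-37479 + (-198)**2 - 310*(-198)) - 1*(-213)) = 392040 + ((-37479 + 39204 + 61380) + 213) = 392040 + (63105 + 213) = 392040 + 63318 = 455358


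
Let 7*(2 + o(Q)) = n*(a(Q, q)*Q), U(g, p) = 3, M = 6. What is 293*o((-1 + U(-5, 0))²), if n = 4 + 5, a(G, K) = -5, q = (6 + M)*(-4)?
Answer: -56842/7 ≈ -8120.3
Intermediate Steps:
q = -48 (q = (6 + 6)*(-4) = 12*(-4) = -48)
n = 9
o(Q) = -2 - 45*Q/7 (o(Q) = -2 + (9*(-5*Q))/7 = -2 + (-45*Q)/7 = -2 - 45*Q/7)
293*o((-1 + U(-5, 0))²) = 293*(-2 - 45*(-1 + 3)²/7) = 293*(-2 - 45/7*2²) = 293*(-2 - 45/7*4) = 293*(-2 - 180/7) = 293*(-194/7) = -56842/7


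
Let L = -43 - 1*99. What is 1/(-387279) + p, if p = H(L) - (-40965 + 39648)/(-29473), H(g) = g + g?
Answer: -3242163882544/11414273967 ≈ -284.04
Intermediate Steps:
L = -142 (L = -43 - 99 = -142)
H(g) = 2*g
p = -8371649/29473 (p = 2*(-142) - (-40965 + 39648)/(-29473) = -284 - (-1317)*(-1)/29473 = -284 - 1*1317/29473 = -284 - 1317/29473 = -8371649/29473 ≈ -284.04)
1/(-387279) + p = 1/(-387279) - 8371649/29473 = -1/387279 - 8371649/29473 = -3242163882544/11414273967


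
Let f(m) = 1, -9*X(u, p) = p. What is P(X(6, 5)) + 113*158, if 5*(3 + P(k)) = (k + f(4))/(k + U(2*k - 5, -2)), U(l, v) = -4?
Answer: 3659451/205 ≈ 17851.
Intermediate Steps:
X(u, p) = -p/9
P(k) = -3 + (1 + k)/(5*(-4 + k)) (P(k) = -3 + ((k + 1)/(k - 4))/5 = -3 + ((1 + k)/(-4 + k))/5 = -3 + (1 + k)/(5*(-4 + k)))
P(X(6, 5)) + 113*158 = (61 - (-14)*5/9)/(5*(-4 - ⅑*5)) + 113*158 = (61 - 14*(-5/9))/(5*(-4 - 5/9)) + 17854 = (61 + 70/9)/(5*(-41/9)) + 17854 = (⅕)*(-9/41)*(619/9) + 17854 = -619/205 + 17854 = 3659451/205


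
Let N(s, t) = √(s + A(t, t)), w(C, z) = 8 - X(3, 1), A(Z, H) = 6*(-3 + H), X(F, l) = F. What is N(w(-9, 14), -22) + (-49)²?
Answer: 2401 + I*√145 ≈ 2401.0 + 12.042*I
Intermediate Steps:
A(Z, H) = -18 + 6*H
w(C, z) = 5 (w(C, z) = 8 - 1*3 = 8 - 3 = 5)
N(s, t) = √(-18 + s + 6*t) (N(s, t) = √(s + (-18 + 6*t)) = √(-18 + s + 6*t))
N(w(-9, 14), -22) + (-49)² = √(-18 + 5 + 6*(-22)) + (-49)² = √(-18 + 5 - 132) + 2401 = √(-145) + 2401 = I*√145 + 2401 = 2401 + I*√145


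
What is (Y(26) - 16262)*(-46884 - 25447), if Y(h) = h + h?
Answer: 1172485510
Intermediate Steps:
Y(h) = 2*h
(Y(26) - 16262)*(-46884 - 25447) = (2*26 - 16262)*(-46884 - 25447) = (52 - 16262)*(-72331) = -16210*(-72331) = 1172485510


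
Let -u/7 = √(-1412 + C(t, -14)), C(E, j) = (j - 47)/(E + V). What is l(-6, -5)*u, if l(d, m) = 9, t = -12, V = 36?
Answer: -21*I*√203694/4 ≈ -2369.5*I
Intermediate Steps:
C(E, j) = (-47 + j)/(36 + E) (C(E, j) = (j - 47)/(E + 36) = (-47 + j)/(36 + E))
u = -7*I*√203694/12 (u = -7*√(-1412 + (-47 - 14)/(36 - 12)) = -7*√(-1412 - 61/24) = -7*I*√203694/12 ≈ -263.27*I)
l(-6, -5)*u = 9*(-7*I*√203694/12) = -21*I*√203694/4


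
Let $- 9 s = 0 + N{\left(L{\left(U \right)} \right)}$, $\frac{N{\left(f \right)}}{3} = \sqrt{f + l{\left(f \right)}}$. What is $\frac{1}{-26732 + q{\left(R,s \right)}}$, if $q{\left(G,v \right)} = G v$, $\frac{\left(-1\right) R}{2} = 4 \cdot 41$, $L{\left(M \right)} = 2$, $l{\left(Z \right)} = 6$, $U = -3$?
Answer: $- \frac{1467}{39210596} - \frac{3 \sqrt{2}}{9802649} \approx -3.7846 \cdot 10^{-5}$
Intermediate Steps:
$N{\left(f \right)} = 3 \sqrt{6 + f}$ ($N{\left(f \right)} = 3 \sqrt{f + 6} = 3 \sqrt{6 + f}$)
$R = -328$ ($R = - 2 \cdot 4 \cdot 41 = \left(-2\right) 164 = -328$)
$s = - \frac{2 \sqrt{2}}{3}$ ($s = - \frac{0 + 3 \sqrt{6 + 2}}{9} = - \frac{0 + 3 \sqrt{8}}{9} = - \frac{0 + 3 \cdot 2 \sqrt{2}}{9} = - \frac{0 + 6 \sqrt{2}}{9} = - \frac{6 \sqrt{2}}{9} = - \frac{2 \sqrt{2}}{3} \approx -0.94281$)
$\frac{1}{-26732 + q{\left(R,s \right)}} = \frac{1}{-26732 - 328 \left(- \frac{2 \sqrt{2}}{3}\right)} = \frac{1}{-26732 + \frac{656 \sqrt{2}}{3}}$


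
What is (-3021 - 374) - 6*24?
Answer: -3539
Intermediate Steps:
(-3021 - 374) - 6*24 = -3395 - 144 = -3539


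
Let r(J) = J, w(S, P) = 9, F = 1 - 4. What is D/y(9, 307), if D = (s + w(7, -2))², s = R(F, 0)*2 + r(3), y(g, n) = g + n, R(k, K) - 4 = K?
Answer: 100/79 ≈ 1.2658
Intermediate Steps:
F = -3
R(k, K) = 4 + K
s = 11 (s = (4 + 0)*2 + 3 = 4*2 + 3 = 8 + 3 = 11)
D = 400 (D = (11 + 9)² = 20² = 400)
D/y(9, 307) = 400/(9 + 307) = 400/316 = 400*(1/316) = 100/79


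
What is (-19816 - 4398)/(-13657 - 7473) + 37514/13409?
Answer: 558678173/141666085 ≈ 3.9436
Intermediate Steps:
(-19816 - 4398)/(-13657 - 7473) + 37514/13409 = -24214/(-21130) + 37514*(1/13409) = -24214*(-1/21130) + 37514/13409 = 12107/10565 + 37514/13409 = 558678173/141666085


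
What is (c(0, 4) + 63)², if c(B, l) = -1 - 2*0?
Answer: 3844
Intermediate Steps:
c(B, l) = -1 (c(B, l) = -1 + 0 = -1)
(c(0, 4) + 63)² = (-1 + 63)² = 62² = 3844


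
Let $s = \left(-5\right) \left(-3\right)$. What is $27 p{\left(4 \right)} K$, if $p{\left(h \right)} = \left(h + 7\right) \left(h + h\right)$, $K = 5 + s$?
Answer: $47520$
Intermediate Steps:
$s = 15$
$K = 20$ ($K = 5 + 15 = 20$)
$p{\left(h \right)} = 2 h \left(7 + h\right)$ ($p{\left(h \right)} = \left(7 + h\right) 2 h = 2 h \left(7 + h\right)$)
$27 p{\left(4 \right)} K = 27 \cdot 2 \cdot 4 \left(7 + 4\right) 20 = 27 \cdot 2 \cdot 4 \cdot 11 \cdot 20 = 27 \cdot 88 \cdot 20 = 2376 \cdot 20 = 47520$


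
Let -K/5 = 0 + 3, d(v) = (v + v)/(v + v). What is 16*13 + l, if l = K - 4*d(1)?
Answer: 189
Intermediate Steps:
d(v) = 1 (d(v) = (2*v)/((2*v)) = (2*v)*(1/(2*v)) = 1)
K = -15 (K = -5*(0 + 3) = -5*3 = -15)
l = -19 (l = -15 - 4*1 = -15 - 4 = -19)
16*13 + l = 16*13 - 19 = 208 - 19 = 189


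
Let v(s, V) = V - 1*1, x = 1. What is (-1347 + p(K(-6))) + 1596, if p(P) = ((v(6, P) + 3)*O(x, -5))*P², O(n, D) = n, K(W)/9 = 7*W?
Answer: -53724135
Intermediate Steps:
K(W) = 63*W (K(W) = 9*(7*W) = 63*W)
v(s, V) = -1 + V (v(s, V) = V - 1 = -1 + V)
p(P) = P²*(2 + P) (p(P) = (((-1 + P) + 3)*1)*P² = ((2 + P)*1)*P² = (2 + P)*P² = P²*(2 + P))
(-1347 + p(K(-6))) + 1596 = (-1347 + (63*(-6))²*(2 + 63*(-6))) + 1596 = (-1347 + (-378)²*(2 - 378)) + 1596 = (-1347 + 142884*(-376)) + 1596 = (-1347 - 53724384) + 1596 = -53725731 + 1596 = -53724135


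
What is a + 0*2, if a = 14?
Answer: 14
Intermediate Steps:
a + 0*2 = 14 + 0*2 = 14 + 0 = 14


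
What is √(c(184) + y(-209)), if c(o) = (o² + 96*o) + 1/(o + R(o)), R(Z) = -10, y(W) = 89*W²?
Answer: √119261069778/174 ≈ 1984.7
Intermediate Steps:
c(o) = o² + 1/(-10 + o) + 96*o (c(o) = (o² + 96*o) + 1/(o - 10) = (o² + 96*o) + 1/(-10 + o) = o² + 1/(-10 + o) + 96*o)
√(c(184) + y(-209)) = √((1 + 184³ - 960*184 + 86*184²)/(-10 + 184) + 89*(-209)²) = √((1 + 6229504 - 176640 + 86*33856)/174 + 89*43681) = √((1 + 6229504 - 176640 + 2911616)/174 + 3887609) = √((1/174)*8964481 + 3887609) = √(8964481/174 + 3887609) = √(685408447/174) = √119261069778/174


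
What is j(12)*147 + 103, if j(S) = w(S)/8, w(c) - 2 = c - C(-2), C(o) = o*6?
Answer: 2323/4 ≈ 580.75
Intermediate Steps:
C(o) = 6*o
w(c) = 14 + c (w(c) = 2 + (c - 6*(-2)) = 2 + (c - 1*(-12)) = 2 + (c + 12) = 2 + (12 + c) = 14 + c)
j(S) = 7/4 + S/8 (j(S) = (14 + S)/8 = (14 + S)*(⅛) = 7/4 + S/8)
j(12)*147 + 103 = (7/4 + (⅛)*12)*147 + 103 = (7/4 + 3/2)*147 + 103 = (13/4)*147 + 103 = 1911/4 + 103 = 2323/4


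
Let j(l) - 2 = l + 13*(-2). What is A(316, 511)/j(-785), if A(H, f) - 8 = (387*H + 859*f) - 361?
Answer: -560888/809 ≈ -693.31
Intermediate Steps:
j(l) = -24 + l (j(l) = 2 + (l + 13*(-2)) = 2 + (l - 26) = 2 + (-26 + l) = -24 + l)
A(H, f) = -353 + 387*H + 859*f (A(H, f) = 8 + ((387*H + 859*f) - 361) = 8 + (-361 + 387*H + 859*f) = -353 + 387*H + 859*f)
A(316, 511)/j(-785) = (-353 + 387*316 + 859*511)/(-24 - 785) = (-353 + 122292 + 438949)/(-809) = 560888*(-1/809) = -560888/809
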